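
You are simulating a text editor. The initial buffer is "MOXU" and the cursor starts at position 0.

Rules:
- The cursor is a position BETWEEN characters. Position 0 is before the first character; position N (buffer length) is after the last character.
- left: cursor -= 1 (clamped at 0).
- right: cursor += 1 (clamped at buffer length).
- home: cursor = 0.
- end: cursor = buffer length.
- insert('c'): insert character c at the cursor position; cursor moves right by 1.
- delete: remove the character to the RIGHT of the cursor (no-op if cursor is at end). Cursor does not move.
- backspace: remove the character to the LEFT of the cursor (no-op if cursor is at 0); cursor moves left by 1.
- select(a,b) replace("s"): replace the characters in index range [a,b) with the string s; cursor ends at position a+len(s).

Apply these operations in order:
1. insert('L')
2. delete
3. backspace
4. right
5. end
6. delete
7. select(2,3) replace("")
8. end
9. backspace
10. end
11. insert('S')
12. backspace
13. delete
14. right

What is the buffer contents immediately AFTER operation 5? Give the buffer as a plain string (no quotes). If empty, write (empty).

After op 1 (insert('L')): buf='LMOXU' cursor=1
After op 2 (delete): buf='LOXU' cursor=1
After op 3 (backspace): buf='OXU' cursor=0
After op 4 (right): buf='OXU' cursor=1
After op 5 (end): buf='OXU' cursor=3

Answer: OXU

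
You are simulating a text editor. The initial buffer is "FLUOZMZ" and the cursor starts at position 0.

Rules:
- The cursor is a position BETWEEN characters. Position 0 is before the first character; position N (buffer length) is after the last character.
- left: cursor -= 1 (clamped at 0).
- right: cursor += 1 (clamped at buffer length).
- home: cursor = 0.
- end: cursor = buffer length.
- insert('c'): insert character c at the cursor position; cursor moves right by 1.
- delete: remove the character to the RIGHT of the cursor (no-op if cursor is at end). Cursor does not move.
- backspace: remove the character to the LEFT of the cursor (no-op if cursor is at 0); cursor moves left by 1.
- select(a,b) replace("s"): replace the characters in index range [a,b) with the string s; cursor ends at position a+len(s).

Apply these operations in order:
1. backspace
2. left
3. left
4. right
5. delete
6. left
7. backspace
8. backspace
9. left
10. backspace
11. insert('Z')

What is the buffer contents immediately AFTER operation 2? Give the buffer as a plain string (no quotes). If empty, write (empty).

Answer: FLUOZMZ

Derivation:
After op 1 (backspace): buf='FLUOZMZ' cursor=0
After op 2 (left): buf='FLUOZMZ' cursor=0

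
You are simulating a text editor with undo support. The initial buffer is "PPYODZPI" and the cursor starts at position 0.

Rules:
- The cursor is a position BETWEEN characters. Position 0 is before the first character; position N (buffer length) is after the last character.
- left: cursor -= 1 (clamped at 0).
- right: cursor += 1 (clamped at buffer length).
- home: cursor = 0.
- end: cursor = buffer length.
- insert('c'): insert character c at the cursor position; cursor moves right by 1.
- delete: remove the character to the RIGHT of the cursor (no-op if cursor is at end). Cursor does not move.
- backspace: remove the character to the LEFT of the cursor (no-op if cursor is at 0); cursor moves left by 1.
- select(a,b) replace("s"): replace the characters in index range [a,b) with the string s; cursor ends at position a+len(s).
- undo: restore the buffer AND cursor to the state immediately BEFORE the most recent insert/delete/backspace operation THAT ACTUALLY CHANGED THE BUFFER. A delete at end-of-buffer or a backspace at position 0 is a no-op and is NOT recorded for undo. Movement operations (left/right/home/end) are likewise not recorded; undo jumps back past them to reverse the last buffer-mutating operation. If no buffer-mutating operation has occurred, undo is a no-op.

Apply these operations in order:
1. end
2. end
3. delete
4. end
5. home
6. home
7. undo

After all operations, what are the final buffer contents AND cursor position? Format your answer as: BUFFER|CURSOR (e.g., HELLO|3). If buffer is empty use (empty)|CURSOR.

Answer: PPYODZPI|0

Derivation:
After op 1 (end): buf='PPYODZPI' cursor=8
After op 2 (end): buf='PPYODZPI' cursor=8
After op 3 (delete): buf='PPYODZPI' cursor=8
After op 4 (end): buf='PPYODZPI' cursor=8
After op 5 (home): buf='PPYODZPI' cursor=0
After op 6 (home): buf='PPYODZPI' cursor=0
After op 7 (undo): buf='PPYODZPI' cursor=0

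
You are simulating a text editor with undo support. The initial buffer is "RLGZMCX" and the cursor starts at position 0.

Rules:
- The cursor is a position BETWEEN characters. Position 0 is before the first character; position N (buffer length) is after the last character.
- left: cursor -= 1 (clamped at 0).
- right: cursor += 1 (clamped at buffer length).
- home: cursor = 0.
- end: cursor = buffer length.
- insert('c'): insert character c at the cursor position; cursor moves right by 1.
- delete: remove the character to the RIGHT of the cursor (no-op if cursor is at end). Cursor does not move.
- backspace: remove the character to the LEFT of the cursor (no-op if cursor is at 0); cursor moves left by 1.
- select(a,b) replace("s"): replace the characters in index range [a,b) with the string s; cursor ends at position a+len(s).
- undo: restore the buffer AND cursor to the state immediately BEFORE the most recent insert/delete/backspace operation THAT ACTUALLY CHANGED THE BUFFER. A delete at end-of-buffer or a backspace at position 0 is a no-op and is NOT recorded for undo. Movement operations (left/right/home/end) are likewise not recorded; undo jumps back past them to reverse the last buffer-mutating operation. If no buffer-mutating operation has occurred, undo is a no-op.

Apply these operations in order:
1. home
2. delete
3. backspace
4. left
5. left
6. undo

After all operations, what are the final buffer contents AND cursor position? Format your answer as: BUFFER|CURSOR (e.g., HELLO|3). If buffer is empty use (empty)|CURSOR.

After op 1 (home): buf='RLGZMCX' cursor=0
After op 2 (delete): buf='LGZMCX' cursor=0
After op 3 (backspace): buf='LGZMCX' cursor=0
After op 4 (left): buf='LGZMCX' cursor=0
After op 5 (left): buf='LGZMCX' cursor=0
After op 6 (undo): buf='RLGZMCX' cursor=0

Answer: RLGZMCX|0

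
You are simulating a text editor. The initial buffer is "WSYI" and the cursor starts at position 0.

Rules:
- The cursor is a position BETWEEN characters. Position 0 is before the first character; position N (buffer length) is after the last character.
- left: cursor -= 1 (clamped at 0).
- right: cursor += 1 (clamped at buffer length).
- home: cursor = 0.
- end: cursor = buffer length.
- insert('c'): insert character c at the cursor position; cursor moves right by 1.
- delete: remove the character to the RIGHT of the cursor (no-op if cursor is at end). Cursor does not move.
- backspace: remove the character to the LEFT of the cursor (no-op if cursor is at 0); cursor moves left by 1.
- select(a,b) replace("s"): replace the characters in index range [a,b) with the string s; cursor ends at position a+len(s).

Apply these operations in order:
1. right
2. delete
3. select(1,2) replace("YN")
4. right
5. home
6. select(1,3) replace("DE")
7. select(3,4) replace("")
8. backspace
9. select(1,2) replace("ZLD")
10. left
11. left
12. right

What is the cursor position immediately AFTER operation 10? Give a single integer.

After op 1 (right): buf='WSYI' cursor=1
After op 2 (delete): buf='WYI' cursor=1
After op 3 (select(1,2) replace("YN")): buf='WYNI' cursor=3
After op 4 (right): buf='WYNI' cursor=4
After op 5 (home): buf='WYNI' cursor=0
After op 6 (select(1,3) replace("DE")): buf='WDEI' cursor=3
After op 7 (select(3,4) replace("")): buf='WDE' cursor=3
After op 8 (backspace): buf='WD' cursor=2
After op 9 (select(1,2) replace("ZLD")): buf='WZLD' cursor=4
After op 10 (left): buf='WZLD' cursor=3

Answer: 3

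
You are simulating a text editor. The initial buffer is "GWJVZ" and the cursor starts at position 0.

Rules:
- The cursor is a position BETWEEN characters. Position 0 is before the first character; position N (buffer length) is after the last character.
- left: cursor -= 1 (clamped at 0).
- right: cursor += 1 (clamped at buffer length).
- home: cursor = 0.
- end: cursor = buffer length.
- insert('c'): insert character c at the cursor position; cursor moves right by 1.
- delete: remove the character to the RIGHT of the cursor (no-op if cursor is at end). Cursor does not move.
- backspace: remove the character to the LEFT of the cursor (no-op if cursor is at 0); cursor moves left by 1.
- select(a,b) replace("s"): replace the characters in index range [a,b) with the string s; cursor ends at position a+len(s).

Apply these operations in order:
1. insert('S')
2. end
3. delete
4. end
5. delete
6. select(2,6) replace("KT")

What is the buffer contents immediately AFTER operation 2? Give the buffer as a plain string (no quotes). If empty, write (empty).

Answer: SGWJVZ

Derivation:
After op 1 (insert('S')): buf='SGWJVZ' cursor=1
After op 2 (end): buf='SGWJVZ' cursor=6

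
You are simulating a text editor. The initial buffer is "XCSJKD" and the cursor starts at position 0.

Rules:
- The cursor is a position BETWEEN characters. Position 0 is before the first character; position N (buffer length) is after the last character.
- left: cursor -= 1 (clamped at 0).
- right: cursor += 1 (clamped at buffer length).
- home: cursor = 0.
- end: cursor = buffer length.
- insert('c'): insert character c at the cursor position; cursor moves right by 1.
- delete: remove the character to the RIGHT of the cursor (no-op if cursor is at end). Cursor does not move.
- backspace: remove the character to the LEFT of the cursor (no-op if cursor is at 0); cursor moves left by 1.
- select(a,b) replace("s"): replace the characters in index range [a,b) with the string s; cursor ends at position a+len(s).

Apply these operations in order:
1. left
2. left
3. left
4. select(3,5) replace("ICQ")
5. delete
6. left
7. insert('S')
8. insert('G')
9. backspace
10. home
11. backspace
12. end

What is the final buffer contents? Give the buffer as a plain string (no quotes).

After op 1 (left): buf='XCSJKD' cursor=0
After op 2 (left): buf='XCSJKD' cursor=0
After op 3 (left): buf='XCSJKD' cursor=0
After op 4 (select(3,5) replace("ICQ")): buf='XCSICQD' cursor=6
After op 5 (delete): buf='XCSICQ' cursor=6
After op 6 (left): buf='XCSICQ' cursor=5
After op 7 (insert('S')): buf='XCSICSQ' cursor=6
After op 8 (insert('G')): buf='XCSICSGQ' cursor=7
After op 9 (backspace): buf='XCSICSQ' cursor=6
After op 10 (home): buf='XCSICSQ' cursor=0
After op 11 (backspace): buf='XCSICSQ' cursor=0
After op 12 (end): buf='XCSICSQ' cursor=7

Answer: XCSICSQ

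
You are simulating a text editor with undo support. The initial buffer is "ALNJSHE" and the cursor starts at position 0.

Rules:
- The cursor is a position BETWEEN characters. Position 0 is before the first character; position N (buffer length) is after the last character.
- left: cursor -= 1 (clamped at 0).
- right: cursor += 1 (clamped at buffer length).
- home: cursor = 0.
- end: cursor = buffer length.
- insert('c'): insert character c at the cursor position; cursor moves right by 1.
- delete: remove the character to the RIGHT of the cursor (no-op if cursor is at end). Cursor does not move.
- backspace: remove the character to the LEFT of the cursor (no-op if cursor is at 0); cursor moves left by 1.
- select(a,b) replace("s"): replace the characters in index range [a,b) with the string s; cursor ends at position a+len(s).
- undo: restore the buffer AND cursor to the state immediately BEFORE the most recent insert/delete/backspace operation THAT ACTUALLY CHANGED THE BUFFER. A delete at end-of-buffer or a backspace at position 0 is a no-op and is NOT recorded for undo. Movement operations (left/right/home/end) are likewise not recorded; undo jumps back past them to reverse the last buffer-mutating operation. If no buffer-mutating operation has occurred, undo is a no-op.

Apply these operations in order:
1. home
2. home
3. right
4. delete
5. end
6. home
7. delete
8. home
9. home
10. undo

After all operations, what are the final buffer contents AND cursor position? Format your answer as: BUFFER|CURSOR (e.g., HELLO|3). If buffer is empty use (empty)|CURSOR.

After op 1 (home): buf='ALNJSHE' cursor=0
After op 2 (home): buf='ALNJSHE' cursor=0
After op 3 (right): buf='ALNJSHE' cursor=1
After op 4 (delete): buf='ANJSHE' cursor=1
After op 5 (end): buf='ANJSHE' cursor=6
After op 6 (home): buf='ANJSHE' cursor=0
After op 7 (delete): buf='NJSHE' cursor=0
After op 8 (home): buf='NJSHE' cursor=0
After op 9 (home): buf='NJSHE' cursor=0
After op 10 (undo): buf='ANJSHE' cursor=0

Answer: ANJSHE|0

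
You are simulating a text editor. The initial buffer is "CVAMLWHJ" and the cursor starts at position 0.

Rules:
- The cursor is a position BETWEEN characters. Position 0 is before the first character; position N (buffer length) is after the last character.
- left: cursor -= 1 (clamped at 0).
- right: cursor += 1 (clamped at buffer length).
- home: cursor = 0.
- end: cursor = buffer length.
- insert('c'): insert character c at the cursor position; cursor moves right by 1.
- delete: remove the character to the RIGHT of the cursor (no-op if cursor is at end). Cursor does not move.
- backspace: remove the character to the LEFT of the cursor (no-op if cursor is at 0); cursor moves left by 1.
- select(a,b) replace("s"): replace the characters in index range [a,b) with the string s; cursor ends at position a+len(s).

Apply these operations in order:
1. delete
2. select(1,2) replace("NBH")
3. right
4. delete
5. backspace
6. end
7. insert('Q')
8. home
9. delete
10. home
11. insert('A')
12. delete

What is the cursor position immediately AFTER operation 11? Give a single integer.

Answer: 1

Derivation:
After op 1 (delete): buf='VAMLWHJ' cursor=0
After op 2 (select(1,2) replace("NBH")): buf='VNBHMLWHJ' cursor=4
After op 3 (right): buf='VNBHMLWHJ' cursor=5
After op 4 (delete): buf='VNBHMWHJ' cursor=5
After op 5 (backspace): buf='VNBHWHJ' cursor=4
After op 6 (end): buf='VNBHWHJ' cursor=7
After op 7 (insert('Q')): buf='VNBHWHJQ' cursor=8
After op 8 (home): buf='VNBHWHJQ' cursor=0
After op 9 (delete): buf='NBHWHJQ' cursor=0
After op 10 (home): buf='NBHWHJQ' cursor=0
After op 11 (insert('A')): buf='ANBHWHJQ' cursor=1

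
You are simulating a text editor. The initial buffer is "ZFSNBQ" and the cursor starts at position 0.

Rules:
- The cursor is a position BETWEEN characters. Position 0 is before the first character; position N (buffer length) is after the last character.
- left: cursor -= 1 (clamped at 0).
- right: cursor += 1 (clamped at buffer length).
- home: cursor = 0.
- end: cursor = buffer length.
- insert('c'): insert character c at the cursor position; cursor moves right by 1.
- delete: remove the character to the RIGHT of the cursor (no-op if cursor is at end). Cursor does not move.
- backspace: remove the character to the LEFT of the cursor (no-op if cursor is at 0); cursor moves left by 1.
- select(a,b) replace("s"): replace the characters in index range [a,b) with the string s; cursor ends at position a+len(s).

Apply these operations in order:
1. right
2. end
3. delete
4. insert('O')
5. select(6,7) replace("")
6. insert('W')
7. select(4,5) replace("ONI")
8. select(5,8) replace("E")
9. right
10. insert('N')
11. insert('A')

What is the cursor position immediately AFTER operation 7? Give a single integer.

After op 1 (right): buf='ZFSNBQ' cursor=1
After op 2 (end): buf='ZFSNBQ' cursor=6
After op 3 (delete): buf='ZFSNBQ' cursor=6
After op 4 (insert('O')): buf='ZFSNBQO' cursor=7
After op 5 (select(6,7) replace("")): buf='ZFSNBQ' cursor=6
After op 6 (insert('W')): buf='ZFSNBQW' cursor=7
After op 7 (select(4,5) replace("ONI")): buf='ZFSNONIQW' cursor=7

Answer: 7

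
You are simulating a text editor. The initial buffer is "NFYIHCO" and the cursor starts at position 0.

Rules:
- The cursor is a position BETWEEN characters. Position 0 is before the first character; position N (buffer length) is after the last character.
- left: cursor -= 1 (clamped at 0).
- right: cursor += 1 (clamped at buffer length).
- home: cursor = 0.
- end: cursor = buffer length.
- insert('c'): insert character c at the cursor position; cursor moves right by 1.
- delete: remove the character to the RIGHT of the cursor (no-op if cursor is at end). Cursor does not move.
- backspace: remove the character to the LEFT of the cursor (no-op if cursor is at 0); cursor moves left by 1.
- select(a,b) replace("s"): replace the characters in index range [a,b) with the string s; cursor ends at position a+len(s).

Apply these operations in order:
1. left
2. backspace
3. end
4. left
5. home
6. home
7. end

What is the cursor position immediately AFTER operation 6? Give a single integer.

After op 1 (left): buf='NFYIHCO' cursor=0
After op 2 (backspace): buf='NFYIHCO' cursor=0
After op 3 (end): buf='NFYIHCO' cursor=7
After op 4 (left): buf='NFYIHCO' cursor=6
After op 5 (home): buf='NFYIHCO' cursor=0
After op 6 (home): buf='NFYIHCO' cursor=0

Answer: 0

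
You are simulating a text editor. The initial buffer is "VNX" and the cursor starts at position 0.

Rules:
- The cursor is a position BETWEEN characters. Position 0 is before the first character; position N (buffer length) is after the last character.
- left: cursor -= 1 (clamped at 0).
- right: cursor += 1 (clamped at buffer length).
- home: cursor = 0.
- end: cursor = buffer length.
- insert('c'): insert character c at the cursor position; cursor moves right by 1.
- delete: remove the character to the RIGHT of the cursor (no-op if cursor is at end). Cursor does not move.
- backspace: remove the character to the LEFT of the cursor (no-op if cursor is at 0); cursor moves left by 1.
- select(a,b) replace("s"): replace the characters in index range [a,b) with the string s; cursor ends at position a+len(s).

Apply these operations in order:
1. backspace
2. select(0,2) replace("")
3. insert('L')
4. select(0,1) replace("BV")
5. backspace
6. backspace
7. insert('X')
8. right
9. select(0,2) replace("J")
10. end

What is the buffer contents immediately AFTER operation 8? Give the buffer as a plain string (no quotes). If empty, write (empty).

After op 1 (backspace): buf='VNX' cursor=0
After op 2 (select(0,2) replace("")): buf='X' cursor=0
After op 3 (insert('L')): buf='LX' cursor=1
After op 4 (select(0,1) replace("BV")): buf='BVX' cursor=2
After op 5 (backspace): buf='BX' cursor=1
After op 6 (backspace): buf='X' cursor=0
After op 7 (insert('X')): buf='XX' cursor=1
After op 8 (right): buf='XX' cursor=2

Answer: XX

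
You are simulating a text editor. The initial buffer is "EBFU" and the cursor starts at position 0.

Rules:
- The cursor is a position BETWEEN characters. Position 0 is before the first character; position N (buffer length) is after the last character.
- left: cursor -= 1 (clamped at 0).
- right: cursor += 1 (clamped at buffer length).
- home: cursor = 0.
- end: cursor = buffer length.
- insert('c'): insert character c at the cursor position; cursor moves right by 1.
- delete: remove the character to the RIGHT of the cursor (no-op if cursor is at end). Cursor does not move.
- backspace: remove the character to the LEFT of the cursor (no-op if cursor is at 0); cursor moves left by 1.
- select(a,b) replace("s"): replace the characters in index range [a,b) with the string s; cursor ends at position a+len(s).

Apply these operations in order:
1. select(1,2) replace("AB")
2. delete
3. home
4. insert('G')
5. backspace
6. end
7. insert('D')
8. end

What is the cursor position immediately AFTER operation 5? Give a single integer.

Answer: 0

Derivation:
After op 1 (select(1,2) replace("AB")): buf='EABFU' cursor=3
After op 2 (delete): buf='EABU' cursor=3
After op 3 (home): buf='EABU' cursor=0
After op 4 (insert('G')): buf='GEABU' cursor=1
After op 5 (backspace): buf='EABU' cursor=0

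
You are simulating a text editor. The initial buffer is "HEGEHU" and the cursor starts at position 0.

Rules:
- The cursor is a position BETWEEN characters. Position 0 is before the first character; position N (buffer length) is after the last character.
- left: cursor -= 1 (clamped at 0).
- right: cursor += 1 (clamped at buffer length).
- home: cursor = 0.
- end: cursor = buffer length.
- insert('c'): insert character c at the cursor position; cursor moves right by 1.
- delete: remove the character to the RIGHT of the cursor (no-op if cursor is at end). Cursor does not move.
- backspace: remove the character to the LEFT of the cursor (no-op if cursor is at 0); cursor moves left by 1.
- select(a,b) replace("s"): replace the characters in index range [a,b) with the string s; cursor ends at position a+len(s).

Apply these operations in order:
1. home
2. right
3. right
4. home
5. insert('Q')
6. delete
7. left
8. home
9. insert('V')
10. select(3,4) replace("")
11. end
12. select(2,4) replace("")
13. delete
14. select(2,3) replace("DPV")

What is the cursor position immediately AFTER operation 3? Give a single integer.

After op 1 (home): buf='HEGEHU' cursor=0
After op 2 (right): buf='HEGEHU' cursor=1
After op 3 (right): buf='HEGEHU' cursor=2

Answer: 2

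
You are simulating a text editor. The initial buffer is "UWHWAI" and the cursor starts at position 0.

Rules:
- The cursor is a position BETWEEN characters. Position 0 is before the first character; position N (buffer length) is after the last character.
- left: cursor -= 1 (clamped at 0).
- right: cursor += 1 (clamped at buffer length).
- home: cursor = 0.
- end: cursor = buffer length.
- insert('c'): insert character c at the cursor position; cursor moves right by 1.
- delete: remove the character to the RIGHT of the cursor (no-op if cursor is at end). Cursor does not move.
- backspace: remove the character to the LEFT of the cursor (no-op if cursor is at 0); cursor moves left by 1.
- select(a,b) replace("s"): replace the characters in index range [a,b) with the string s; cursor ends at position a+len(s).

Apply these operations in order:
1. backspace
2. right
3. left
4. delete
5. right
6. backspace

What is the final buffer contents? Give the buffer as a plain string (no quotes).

After op 1 (backspace): buf='UWHWAI' cursor=0
After op 2 (right): buf='UWHWAI' cursor=1
After op 3 (left): buf='UWHWAI' cursor=0
After op 4 (delete): buf='WHWAI' cursor=0
After op 5 (right): buf='WHWAI' cursor=1
After op 6 (backspace): buf='HWAI' cursor=0

Answer: HWAI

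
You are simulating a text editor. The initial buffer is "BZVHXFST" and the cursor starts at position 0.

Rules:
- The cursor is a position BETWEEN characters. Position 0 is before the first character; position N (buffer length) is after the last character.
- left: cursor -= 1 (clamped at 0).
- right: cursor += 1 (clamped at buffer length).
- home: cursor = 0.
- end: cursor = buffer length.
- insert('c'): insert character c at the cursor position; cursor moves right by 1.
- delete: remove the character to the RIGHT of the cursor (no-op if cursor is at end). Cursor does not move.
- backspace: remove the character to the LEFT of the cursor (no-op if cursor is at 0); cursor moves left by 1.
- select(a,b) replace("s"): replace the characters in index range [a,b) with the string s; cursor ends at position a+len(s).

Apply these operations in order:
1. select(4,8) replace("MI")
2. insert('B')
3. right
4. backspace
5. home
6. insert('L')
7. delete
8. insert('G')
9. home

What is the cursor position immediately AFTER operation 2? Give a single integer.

After op 1 (select(4,8) replace("MI")): buf='BZVHMI' cursor=6
After op 2 (insert('B')): buf='BZVHMIB' cursor=7

Answer: 7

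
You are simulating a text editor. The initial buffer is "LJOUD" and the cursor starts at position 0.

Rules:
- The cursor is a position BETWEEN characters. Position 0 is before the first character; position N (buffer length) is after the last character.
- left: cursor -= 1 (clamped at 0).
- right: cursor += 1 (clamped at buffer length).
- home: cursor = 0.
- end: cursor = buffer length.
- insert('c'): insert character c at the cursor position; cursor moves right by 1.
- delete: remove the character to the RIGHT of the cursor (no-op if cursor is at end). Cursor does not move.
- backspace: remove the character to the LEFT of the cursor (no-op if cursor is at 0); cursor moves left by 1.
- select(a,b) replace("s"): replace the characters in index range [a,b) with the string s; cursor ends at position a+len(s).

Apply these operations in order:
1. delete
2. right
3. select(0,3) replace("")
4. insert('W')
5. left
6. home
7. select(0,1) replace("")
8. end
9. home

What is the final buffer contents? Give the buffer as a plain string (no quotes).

Answer: D

Derivation:
After op 1 (delete): buf='JOUD' cursor=0
After op 2 (right): buf='JOUD' cursor=1
After op 3 (select(0,3) replace("")): buf='D' cursor=0
After op 4 (insert('W')): buf='WD' cursor=1
After op 5 (left): buf='WD' cursor=0
After op 6 (home): buf='WD' cursor=0
After op 7 (select(0,1) replace("")): buf='D' cursor=0
After op 8 (end): buf='D' cursor=1
After op 9 (home): buf='D' cursor=0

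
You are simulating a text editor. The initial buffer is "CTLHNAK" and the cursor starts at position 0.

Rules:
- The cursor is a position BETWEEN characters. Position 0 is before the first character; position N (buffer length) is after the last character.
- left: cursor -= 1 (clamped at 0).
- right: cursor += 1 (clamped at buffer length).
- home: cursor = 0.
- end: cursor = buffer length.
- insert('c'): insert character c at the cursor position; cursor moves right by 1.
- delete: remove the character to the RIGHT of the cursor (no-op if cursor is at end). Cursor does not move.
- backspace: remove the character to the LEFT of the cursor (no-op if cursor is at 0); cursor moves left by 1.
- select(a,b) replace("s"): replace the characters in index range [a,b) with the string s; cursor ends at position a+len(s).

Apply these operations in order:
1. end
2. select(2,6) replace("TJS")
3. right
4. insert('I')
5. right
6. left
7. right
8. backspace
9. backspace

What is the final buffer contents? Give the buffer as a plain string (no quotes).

After op 1 (end): buf='CTLHNAK' cursor=7
After op 2 (select(2,6) replace("TJS")): buf='CTTJSK' cursor=5
After op 3 (right): buf='CTTJSK' cursor=6
After op 4 (insert('I')): buf='CTTJSKI' cursor=7
After op 5 (right): buf='CTTJSKI' cursor=7
After op 6 (left): buf='CTTJSKI' cursor=6
After op 7 (right): buf='CTTJSKI' cursor=7
After op 8 (backspace): buf='CTTJSK' cursor=6
After op 9 (backspace): buf='CTTJS' cursor=5

Answer: CTTJS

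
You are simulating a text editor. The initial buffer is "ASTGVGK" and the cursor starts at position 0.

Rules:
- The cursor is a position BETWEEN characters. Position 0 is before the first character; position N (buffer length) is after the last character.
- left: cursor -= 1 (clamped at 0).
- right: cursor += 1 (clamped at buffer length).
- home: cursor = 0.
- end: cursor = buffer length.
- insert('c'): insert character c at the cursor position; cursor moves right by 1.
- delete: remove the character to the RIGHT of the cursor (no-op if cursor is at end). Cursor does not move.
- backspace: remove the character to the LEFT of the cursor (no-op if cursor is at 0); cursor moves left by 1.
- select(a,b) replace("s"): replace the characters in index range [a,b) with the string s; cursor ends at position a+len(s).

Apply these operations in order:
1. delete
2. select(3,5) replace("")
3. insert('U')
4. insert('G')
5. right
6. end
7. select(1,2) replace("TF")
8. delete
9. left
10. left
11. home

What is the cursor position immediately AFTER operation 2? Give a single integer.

Answer: 3

Derivation:
After op 1 (delete): buf='STGVGK' cursor=0
After op 2 (select(3,5) replace("")): buf='STGK' cursor=3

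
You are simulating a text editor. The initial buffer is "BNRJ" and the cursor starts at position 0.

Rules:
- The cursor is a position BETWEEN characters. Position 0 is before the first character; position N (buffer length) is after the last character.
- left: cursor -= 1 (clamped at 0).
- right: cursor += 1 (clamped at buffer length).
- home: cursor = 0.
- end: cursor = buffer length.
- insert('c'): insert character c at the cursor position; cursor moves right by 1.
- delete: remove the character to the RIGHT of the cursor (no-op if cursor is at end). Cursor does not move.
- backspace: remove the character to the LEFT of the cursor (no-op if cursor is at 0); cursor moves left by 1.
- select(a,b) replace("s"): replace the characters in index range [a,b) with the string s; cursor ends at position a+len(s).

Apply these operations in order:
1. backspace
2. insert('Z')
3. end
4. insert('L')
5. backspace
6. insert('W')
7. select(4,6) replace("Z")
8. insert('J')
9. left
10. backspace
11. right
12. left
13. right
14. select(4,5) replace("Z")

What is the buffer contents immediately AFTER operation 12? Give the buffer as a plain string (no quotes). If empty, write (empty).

Answer: ZBNRJ

Derivation:
After op 1 (backspace): buf='BNRJ' cursor=0
After op 2 (insert('Z')): buf='ZBNRJ' cursor=1
After op 3 (end): buf='ZBNRJ' cursor=5
After op 4 (insert('L')): buf='ZBNRJL' cursor=6
After op 5 (backspace): buf='ZBNRJ' cursor=5
After op 6 (insert('W')): buf='ZBNRJW' cursor=6
After op 7 (select(4,6) replace("Z")): buf='ZBNRZ' cursor=5
After op 8 (insert('J')): buf='ZBNRZJ' cursor=6
After op 9 (left): buf='ZBNRZJ' cursor=5
After op 10 (backspace): buf='ZBNRJ' cursor=4
After op 11 (right): buf='ZBNRJ' cursor=5
After op 12 (left): buf='ZBNRJ' cursor=4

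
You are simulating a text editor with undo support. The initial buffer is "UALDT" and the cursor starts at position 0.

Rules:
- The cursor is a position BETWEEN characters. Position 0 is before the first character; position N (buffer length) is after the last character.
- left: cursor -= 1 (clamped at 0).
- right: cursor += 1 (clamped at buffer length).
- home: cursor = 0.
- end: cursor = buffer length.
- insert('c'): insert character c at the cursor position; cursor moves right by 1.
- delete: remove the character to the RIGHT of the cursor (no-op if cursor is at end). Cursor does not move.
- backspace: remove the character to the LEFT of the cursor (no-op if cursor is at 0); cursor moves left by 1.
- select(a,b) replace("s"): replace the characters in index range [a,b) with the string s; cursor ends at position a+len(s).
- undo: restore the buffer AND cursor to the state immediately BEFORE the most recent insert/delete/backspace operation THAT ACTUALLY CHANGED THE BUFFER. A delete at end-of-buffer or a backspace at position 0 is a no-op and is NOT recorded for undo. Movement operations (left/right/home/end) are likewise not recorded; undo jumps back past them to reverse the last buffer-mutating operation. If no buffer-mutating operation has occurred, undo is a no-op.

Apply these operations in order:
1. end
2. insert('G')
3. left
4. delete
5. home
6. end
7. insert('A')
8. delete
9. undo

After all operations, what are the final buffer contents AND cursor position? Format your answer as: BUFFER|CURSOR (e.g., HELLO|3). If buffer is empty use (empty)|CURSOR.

After op 1 (end): buf='UALDT' cursor=5
After op 2 (insert('G')): buf='UALDTG' cursor=6
After op 3 (left): buf='UALDTG' cursor=5
After op 4 (delete): buf='UALDT' cursor=5
After op 5 (home): buf='UALDT' cursor=0
After op 6 (end): buf='UALDT' cursor=5
After op 7 (insert('A')): buf='UALDTA' cursor=6
After op 8 (delete): buf='UALDTA' cursor=6
After op 9 (undo): buf='UALDT' cursor=5

Answer: UALDT|5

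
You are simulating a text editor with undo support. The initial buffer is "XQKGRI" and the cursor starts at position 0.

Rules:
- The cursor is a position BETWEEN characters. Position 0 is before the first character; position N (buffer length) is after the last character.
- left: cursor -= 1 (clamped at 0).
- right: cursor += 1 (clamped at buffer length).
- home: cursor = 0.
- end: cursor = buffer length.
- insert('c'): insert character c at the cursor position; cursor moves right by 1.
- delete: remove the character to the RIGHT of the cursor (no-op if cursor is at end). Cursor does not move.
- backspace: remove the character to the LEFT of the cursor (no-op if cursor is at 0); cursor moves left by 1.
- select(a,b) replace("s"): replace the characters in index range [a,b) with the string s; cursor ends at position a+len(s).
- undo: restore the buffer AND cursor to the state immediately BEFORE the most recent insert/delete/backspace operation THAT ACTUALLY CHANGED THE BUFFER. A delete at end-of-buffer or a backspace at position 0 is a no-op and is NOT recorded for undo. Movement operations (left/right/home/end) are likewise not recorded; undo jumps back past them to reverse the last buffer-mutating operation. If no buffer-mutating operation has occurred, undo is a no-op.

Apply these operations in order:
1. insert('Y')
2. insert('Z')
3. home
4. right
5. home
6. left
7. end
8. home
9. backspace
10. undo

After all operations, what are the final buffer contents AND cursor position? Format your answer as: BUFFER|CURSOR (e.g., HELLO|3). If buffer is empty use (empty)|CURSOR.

Answer: YXQKGRI|1

Derivation:
After op 1 (insert('Y')): buf='YXQKGRI' cursor=1
After op 2 (insert('Z')): buf='YZXQKGRI' cursor=2
After op 3 (home): buf='YZXQKGRI' cursor=0
After op 4 (right): buf='YZXQKGRI' cursor=1
After op 5 (home): buf='YZXQKGRI' cursor=0
After op 6 (left): buf='YZXQKGRI' cursor=0
After op 7 (end): buf='YZXQKGRI' cursor=8
After op 8 (home): buf='YZXQKGRI' cursor=0
After op 9 (backspace): buf='YZXQKGRI' cursor=0
After op 10 (undo): buf='YXQKGRI' cursor=1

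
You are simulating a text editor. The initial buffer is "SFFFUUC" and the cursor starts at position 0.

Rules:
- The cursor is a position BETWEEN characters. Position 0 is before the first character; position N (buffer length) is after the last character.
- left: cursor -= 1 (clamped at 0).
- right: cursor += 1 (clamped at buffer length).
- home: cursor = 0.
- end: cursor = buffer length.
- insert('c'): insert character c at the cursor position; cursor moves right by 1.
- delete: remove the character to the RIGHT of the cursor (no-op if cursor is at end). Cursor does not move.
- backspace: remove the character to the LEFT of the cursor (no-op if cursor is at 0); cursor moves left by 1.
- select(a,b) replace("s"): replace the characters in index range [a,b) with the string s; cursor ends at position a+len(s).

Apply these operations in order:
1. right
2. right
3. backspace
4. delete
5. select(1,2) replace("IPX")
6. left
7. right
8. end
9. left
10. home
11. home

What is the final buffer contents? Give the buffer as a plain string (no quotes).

Answer: SIPXUUC

Derivation:
After op 1 (right): buf='SFFFUUC' cursor=1
After op 2 (right): buf='SFFFUUC' cursor=2
After op 3 (backspace): buf='SFFUUC' cursor=1
After op 4 (delete): buf='SFUUC' cursor=1
After op 5 (select(1,2) replace("IPX")): buf='SIPXUUC' cursor=4
After op 6 (left): buf='SIPXUUC' cursor=3
After op 7 (right): buf='SIPXUUC' cursor=4
After op 8 (end): buf='SIPXUUC' cursor=7
After op 9 (left): buf='SIPXUUC' cursor=6
After op 10 (home): buf='SIPXUUC' cursor=0
After op 11 (home): buf='SIPXUUC' cursor=0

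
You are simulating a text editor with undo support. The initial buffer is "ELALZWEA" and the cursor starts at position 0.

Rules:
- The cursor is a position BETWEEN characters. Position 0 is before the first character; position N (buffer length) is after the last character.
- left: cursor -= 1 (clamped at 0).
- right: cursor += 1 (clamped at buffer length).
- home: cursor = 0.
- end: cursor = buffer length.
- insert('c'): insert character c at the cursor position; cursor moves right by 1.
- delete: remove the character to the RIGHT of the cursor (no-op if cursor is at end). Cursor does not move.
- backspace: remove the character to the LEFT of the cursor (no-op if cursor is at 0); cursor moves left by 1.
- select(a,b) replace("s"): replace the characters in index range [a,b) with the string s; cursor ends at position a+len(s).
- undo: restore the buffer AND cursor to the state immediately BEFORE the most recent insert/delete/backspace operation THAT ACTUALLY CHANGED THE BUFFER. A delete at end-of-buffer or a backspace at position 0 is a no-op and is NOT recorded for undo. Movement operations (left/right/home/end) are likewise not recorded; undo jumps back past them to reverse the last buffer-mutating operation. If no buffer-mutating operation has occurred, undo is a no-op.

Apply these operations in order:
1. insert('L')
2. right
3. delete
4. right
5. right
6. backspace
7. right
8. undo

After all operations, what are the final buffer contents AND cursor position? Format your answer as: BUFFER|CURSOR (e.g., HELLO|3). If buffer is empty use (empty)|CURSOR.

Answer: LEALZWEA|4

Derivation:
After op 1 (insert('L')): buf='LELALZWEA' cursor=1
After op 2 (right): buf='LELALZWEA' cursor=2
After op 3 (delete): buf='LEALZWEA' cursor=2
After op 4 (right): buf='LEALZWEA' cursor=3
After op 5 (right): buf='LEALZWEA' cursor=4
After op 6 (backspace): buf='LEAZWEA' cursor=3
After op 7 (right): buf='LEAZWEA' cursor=4
After op 8 (undo): buf='LEALZWEA' cursor=4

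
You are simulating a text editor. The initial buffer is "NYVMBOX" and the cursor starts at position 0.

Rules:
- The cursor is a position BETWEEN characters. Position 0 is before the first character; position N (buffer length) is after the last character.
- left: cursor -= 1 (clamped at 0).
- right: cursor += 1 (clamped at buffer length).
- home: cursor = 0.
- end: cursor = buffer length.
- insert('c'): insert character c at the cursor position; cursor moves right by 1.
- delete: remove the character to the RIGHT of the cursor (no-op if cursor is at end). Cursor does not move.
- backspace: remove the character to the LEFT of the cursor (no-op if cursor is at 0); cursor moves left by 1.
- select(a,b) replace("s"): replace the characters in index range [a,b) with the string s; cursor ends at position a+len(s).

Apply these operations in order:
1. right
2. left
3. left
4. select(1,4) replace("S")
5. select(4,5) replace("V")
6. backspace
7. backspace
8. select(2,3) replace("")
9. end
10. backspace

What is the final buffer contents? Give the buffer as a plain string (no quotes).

Answer: N

Derivation:
After op 1 (right): buf='NYVMBOX' cursor=1
After op 2 (left): buf='NYVMBOX' cursor=0
After op 3 (left): buf='NYVMBOX' cursor=0
After op 4 (select(1,4) replace("S")): buf='NSBOX' cursor=2
After op 5 (select(4,5) replace("V")): buf='NSBOV' cursor=5
After op 6 (backspace): buf='NSBO' cursor=4
After op 7 (backspace): buf='NSB' cursor=3
After op 8 (select(2,3) replace("")): buf='NS' cursor=2
After op 9 (end): buf='NS' cursor=2
After op 10 (backspace): buf='N' cursor=1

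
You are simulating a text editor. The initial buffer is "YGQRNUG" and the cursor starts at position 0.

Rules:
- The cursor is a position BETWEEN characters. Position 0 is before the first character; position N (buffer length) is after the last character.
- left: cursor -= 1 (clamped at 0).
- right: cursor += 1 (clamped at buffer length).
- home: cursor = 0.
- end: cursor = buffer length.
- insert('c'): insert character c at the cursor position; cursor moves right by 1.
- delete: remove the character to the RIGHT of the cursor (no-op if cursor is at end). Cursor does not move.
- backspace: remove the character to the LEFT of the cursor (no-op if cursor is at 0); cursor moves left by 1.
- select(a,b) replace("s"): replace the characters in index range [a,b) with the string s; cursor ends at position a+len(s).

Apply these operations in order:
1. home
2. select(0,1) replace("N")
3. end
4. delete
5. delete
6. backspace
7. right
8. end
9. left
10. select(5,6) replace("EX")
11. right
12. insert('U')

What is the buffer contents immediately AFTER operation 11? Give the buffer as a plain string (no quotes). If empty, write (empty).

Answer: NGQRNEX

Derivation:
After op 1 (home): buf='YGQRNUG' cursor=0
After op 2 (select(0,1) replace("N")): buf='NGQRNUG' cursor=1
After op 3 (end): buf='NGQRNUG' cursor=7
After op 4 (delete): buf='NGQRNUG' cursor=7
After op 5 (delete): buf='NGQRNUG' cursor=7
After op 6 (backspace): buf='NGQRNU' cursor=6
After op 7 (right): buf='NGQRNU' cursor=6
After op 8 (end): buf='NGQRNU' cursor=6
After op 9 (left): buf='NGQRNU' cursor=5
After op 10 (select(5,6) replace("EX")): buf='NGQRNEX' cursor=7
After op 11 (right): buf='NGQRNEX' cursor=7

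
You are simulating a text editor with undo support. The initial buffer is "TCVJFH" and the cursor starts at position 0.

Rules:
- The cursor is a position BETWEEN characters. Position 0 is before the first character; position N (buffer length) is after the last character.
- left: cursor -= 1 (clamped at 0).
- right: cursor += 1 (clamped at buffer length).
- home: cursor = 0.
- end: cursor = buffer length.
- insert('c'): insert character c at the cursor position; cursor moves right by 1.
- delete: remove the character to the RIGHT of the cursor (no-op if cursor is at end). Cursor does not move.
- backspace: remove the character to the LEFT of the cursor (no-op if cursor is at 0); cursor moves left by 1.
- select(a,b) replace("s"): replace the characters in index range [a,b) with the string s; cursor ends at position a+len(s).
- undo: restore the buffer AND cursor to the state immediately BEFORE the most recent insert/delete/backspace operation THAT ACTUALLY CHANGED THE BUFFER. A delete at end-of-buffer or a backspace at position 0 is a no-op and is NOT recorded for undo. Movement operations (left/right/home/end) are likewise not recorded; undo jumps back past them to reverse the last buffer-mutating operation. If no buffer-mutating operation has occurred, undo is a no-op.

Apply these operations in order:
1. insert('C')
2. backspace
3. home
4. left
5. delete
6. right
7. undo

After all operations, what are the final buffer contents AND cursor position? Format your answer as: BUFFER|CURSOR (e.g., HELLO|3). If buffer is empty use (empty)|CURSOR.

After op 1 (insert('C')): buf='CTCVJFH' cursor=1
After op 2 (backspace): buf='TCVJFH' cursor=0
After op 3 (home): buf='TCVJFH' cursor=0
After op 4 (left): buf='TCVJFH' cursor=0
After op 5 (delete): buf='CVJFH' cursor=0
After op 6 (right): buf='CVJFH' cursor=1
After op 7 (undo): buf='TCVJFH' cursor=0

Answer: TCVJFH|0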